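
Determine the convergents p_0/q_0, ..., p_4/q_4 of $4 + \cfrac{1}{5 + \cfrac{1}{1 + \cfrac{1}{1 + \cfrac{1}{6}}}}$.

Using the convergent recurrence p_i = a_i*p_{i-1} + p_{i-2}, q_i = a_i*q_{i-1} + q_{i-2} with p_{-2}=0, p_{-1}=1, q_{-2}=1, q_{-1}=0:
  i=0: a_0=4, p_0 = 4*1 + 0 = 4, q_0 = 4*0 + 1 = 1.
  i=1: a_1=5, p_1 = 5*4 + 1 = 21, q_1 = 5*1 + 0 = 5.
  i=2: a_2=1, p_2 = 1*21 + 4 = 25, q_2 = 1*5 + 1 = 6.
  i=3: a_3=1, p_3 = 1*25 + 21 = 46, q_3 = 1*6 + 5 = 11.
  i=4: a_4=6, p_4 = 6*46 + 25 = 301, q_4 = 6*11 + 6 = 72.

4/1, 21/5, 25/6, 46/11, 301/72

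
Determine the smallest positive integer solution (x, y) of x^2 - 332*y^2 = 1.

(x, y) = (13447, 738)

First expand sqrt(332) as a continued fraction. With x_i = (sqrt(332) + m_i)/d_i and (m_0, d_0) = (0, 1): a_0 = floor(sqrt(332)) = 18, since 18^2 = 324 <= 332 < 361 = 19^2.
Iterate m_{i+1} = d_i*a_i - m_i, d_{i+1} = (332 - m_{i+1}^2)/d_i, a_{i+1} = floor((a_0 + m_{i+1})/d_{i+1}):
  m_1 = 1*18 - 0 = 18, d_1 = (332 - 18^2)/1 = 8/1 = 8, a_1 = floor((18 + 18)/8) = 4.
  m_2 = 8*4 - 18 = 14, d_2 = (332 - 14^2)/8 = 136/8 = 17, a_2 = floor((18 + 14)/17) = 1.
  m_3 = 17*1 - 14 = 3, d_3 = (332 - 3^2)/17 = 323/17 = 19, a_3 = floor((18 + 3)/19) = 1.
  m_4 = 19*1 - 3 = 16, d_4 = (332 - 16^2)/19 = 76/19 = 4, a_4 = floor((18 + 16)/4) = 8.
  m_5 = 4*8 - 16 = 16, d_5 = (332 - 16^2)/4 = 76/4 = 19, a_5 = floor((18 + 16)/19) = 1.
  m_6 = 19*1 - 16 = 3, d_6 = (332 - 3^2)/19 = 323/19 = 17, a_6 = floor((18 + 3)/17) = 1.
  m_7 = 17*1 - 3 = 14, d_7 = (332 - 14^2)/17 = 136/17 = 8, a_7 = floor((18 + 14)/8) = 4.
  m_8 = 8*4 - 14 = 18, d_8 = (332 - 18^2)/8 = 8/8 = 1, a_8 = floor((18 + 18)/1) = 36.
  m_9 = 1*36 - 18 = 18, d_9 = (332 - 18^2)/1 = 8/1 = 8: (m_9, d_9) = (m_1, d_1) = (18, 8), so from here the quotients repeat a_1, ..., a_8; the period length is 8.
So sqrt(332) = [18; (4, 1, 1, 8, 1, 1, 4, 36)] with period length k = 8.
k is even, so the fundamental solution of x^2 - 332y^2 = 1 is (p_{k-1}, q_{k-1}) = (p_7, q_7); compute convergents through index 7.
Convergents (p_i = a_i*p_{i-1} + p_{i-2}, q_i = a_i*q_{i-1} + q_{i-2} with p_{-2}=0, p_{-1}=1, q_{-2}=1, q_{-1}=0):
  i=0: a_0=18, p_0 = 18*1 + 0 = 18, q_0 = 18*0 + 1 = 1.
  i=1: a_1=4, p_1 = 4*18 + 1 = 73, q_1 = 4*1 + 0 = 4.
  i=2: a_2=1, p_2 = 1*73 + 18 = 91, q_2 = 1*4 + 1 = 5.
  i=3: a_3=1, p_3 = 1*91 + 73 = 164, q_3 = 1*5 + 4 = 9.
  i=4: a_4=8, p_4 = 8*164 + 91 = 1403, q_4 = 8*9 + 5 = 77.
  i=5: a_5=1, p_5 = 1*1403 + 164 = 1567, q_5 = 1*77 + 9 = 86.
  i=6: a_6=1, p_6 = 1*1567 + 1403 = 2970, q_6 = 1*86 + 77 = 163.
  i=7: a_7=4, p_7 = 4*2970 + 1567 = 13447, q_7 = 4*163 + 86 = 738.
Check: 13447^2 - 332*738^2 = 180821809 - 180821808 = 1, so (x, y) = (13447, 738) solves the equation, and by the theorem it is the least positive solution.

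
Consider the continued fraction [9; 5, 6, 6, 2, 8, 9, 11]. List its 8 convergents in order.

Using the convergent recurrence p_i = a_i*p_{i-1} + p_{i-2}, q_i = a_i*q_{i-1} + q_{i-2} with p_{-2}=0, p_{-1}=1, q_{-2}=1, q_{-1}=0:
  i=0: a_0=9, p_0 = 9*1 + 0 = 9, q_0 = 9*0 + 1 = 1.
  i=1: a_1=5, p_1 = 5*9 + 1 = 46, q_1 = 5*1 + 0 = 5.
  i=2: a_2=6, p_2 = 6*46 + 9 = 285, q_2 = 6*5 + 1 = 31.
  i=3: a_3=6, p_3 = 6*285 + 46 = 1756, q_3 = 6*31 + 5 = 191.
  i=4: a_4=2, p_4 = 2*1756 + 285 = 3797, q_4 = 2*191 + 31 = 413.
  i=5: a_5=8, p_5 = 8*3797 + 1756 = 32132, q_5 = 8*413 + 191 = 3495.
  i=6: a_6=9, p_6 = 9*32132 + 3797 = 292985, q_6 = 9*3495 + 413 = 31868.
  i=7: a_7=11, p_7 = 11*292985 + 32132 = 3254967, q_7 = 11*31868 + 3495 = 354043.

9/1, 46/5, 285/31, 1756/191, 3797/413, 32132/3495, 292985/31868, 3254967/354043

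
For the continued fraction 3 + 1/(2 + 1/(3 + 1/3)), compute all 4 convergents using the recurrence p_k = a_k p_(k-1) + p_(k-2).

Using the convergent recurrence p_i = a_i*p_{i-1} + p_{i-2}, q_i = a_i*q_{i-1} + q_{i-2} with p_{-2}=0, p_{-1}=1, q_{-2}=1, q_{-1}=0:
  i=0: a_0=3, p_0 = 3*1 + 0 = 3, q_0 = 3*0 + 1 = 1.
  i=1: a_1=2, p_1 = 2*3 + 1 = 7, q_1 = 2*1 + 0 = 2.
  i=2: a_2=3, p_2 = 3*7 + 3 = 24, q_2 = 3*2 + 1 = 7.
  i=3: a_3=3, p_3 = 3*24 + 7 = 79, q_3 = 3*7 + 2 = 23.

3/1, 7/2, 24/7, 79/23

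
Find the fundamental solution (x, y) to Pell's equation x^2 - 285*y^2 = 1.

(x, y) = (2431, 144)

First expand sqrt(285) as a continued fraction. With x_i = (sqrt(285) + m_i)/d_i and (m_0, d_0) = (0, 1): a_0 = floor(sqrt(285)) = 16, since 16^2 = 256 <= 285 < 289 = 17^2.
Iterate m_{i+1} = d_i*a_i - m_i, d_{i+1} = (285 - m_{i+1}^2)/d_i, a_{i+1} = floor((a_0 + m_{i+1})/d_{i+1}):
  m_1 = 1*16 - 0 = 16, d_1 = (285 - 16^2)/1 = 29/1 = 29, a_1 = floor((16 + 16)/29) = 1.
  m_2 = 29*1 - 16 = 13, d_2 = (285 - 13^2)/29 = 116/29 = 4, a_2 = floor((16 + 13)/4) = 7.
  m_3 = 4*7 - 13 = 15, d_3 = (285 - 15^2)/4 = 60/4 = 15, a_3 = floor((16 + 15)/15) = 2.
  m_4 = 15*2 - 15 = 15, d_4 = (285 - 15^2)/15 = 60/15 = 4, a_4 = floor((16 + 15)/4) = 7.
  m_5 = 4*7 - 15 = 13, d_5 = (285 - 13^2)/4 = 116/4 = 29, a_5 = floor((16 + 13)/29) = 1.
  m_6 = 29*1 - 13 = 16, d_6 = (285 - 16^2)/29 = 29/29 = 1, a_6 = floor((16 + 16)/1) = 32.
  m_7 = 1*32 - 16 = 16, d_7 = (285 - 16^2)/1 = 29/1 = 29: (m_7, d_7) = (m_1, d_1) = (16, 29), so from here the quotients repeat a_1, ..., a_6; the period length is 6.
So sqrt(285) = [16; (1, 7, 2, 7, 1, 32)] with period length k = 6.
k is even, so the fundamental solution of x^2 - 285y^2 = 1 is (p_{k-1}, q_{k-1}) = (p_5, q_5); compute convergents through index 5.
Convergents (p_i = a_i*p_{i-1} + p_{i-2}, q_i = a_i*q_{i-1} + q_{i-2} with p_{-2}=0, p_{-1}=1, q_{-2}=1, q_{-1}=0):
  i=0: a_0=16, p_0 = 16*1 + 0 = 16, q_0 = 16*0 + 1 = 1.
  i=1: a_1=1, p_1 = 1*16 + 1 = 17, q_1 = 1*1 + 0 = 1.
  i=2: a_2=7, p_2 = 7*17 + 16 = 135, q_2 = 7*1 + 1 = 8.
  i=3: a_3=2, p_3 = 2*135 + 17 = 287, q_3 = 2*8 + 1 = 17.
  i=4: a_4=7, p_4 = 7*287 + 135 = 2144, q_4 = 7*17 + 8 = 127.
  i=5: a_5=1, p_5 = 1*2144 + 287 = 2431, q_5 = 1*127 + 17 = 144.
Check: 2431^2 - 285*144^2 = 5909761 - 5909760 = 1, so (x, y) = (2431, 144) solves the equation, and by the theorem it is the least positive solution.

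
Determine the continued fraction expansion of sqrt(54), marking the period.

[7; (2, 1, 6, 1, 2, 14)]

Write x_i = (sqrt(54) + m_i)/d_i with (m_0, d_0) = (0, 1). a_0 = floor(sqrt(54)) = 7, since 7^2 = 49 <= 54 < 64 = 8^2.
Iterate m_{i+1} = d_i*a_i - m_i, d_{i+1} = (54 - m_{i+1}^2)/d_i, a_{i+1} = floor((a_0 + m_{i+1})/d_{i+1}):
  m_1 = 1*7 - 0 = 7, d_1 = (54 - 7^2)/1 = 5/1 = 5, a_1 = floor((7 + 7)/5) = 2.
  m_2 = 5*2 - 7 = 3, d_2 = (54 - 3^2)/5 = 45/5 = 9, a_2 = floor((7 + 3)/9) = 1.
  m_3 = 9*1 - 3 = 6, d_3 = (54 - 6^2)/9 = 18/9 = 2, a_3 = floor((7 + 6)/2) = 6.
  m_4 = 2*6 - 6 = 6, d_4 = (54 - 6^2)/2 = 18/2 = 9, a_4 = floor((7 + 6)/9) = 1.
  m_5 = 9*1 - 6 = 3, d_5 = (54 - 3^2)/9 = 45/9 = 5, a_5 = floor((7 + 3)/5) = 2.
  m_6 = 5*2 - 3 = 7, d_6 = (54 - 7^2)/5 = 5/5 = 1, a_6 = floor((7 + 7)/1) = 14.
  m_7 = 1*14 - 7 = 7, d_7 = (54 - 7^2)/1 = 5/1 = 5: (m_7, d_7) = (m_1, d_1) = (7, 5), so from here the quotients repeat a_1, ..., a_6; the period length is 6.
Hence the expansion of sqrt(54) is a_0 = 7 followed by the repeating block 2, 1, 6, 1, 2, 14 (period 6).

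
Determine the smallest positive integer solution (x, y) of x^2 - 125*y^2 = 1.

First expand sqrt(125) as a continued fraction. With x_i = (sqrt(125) + m_i)/d_i and (m_0, d_0) = (0, 1): a_0 = floor(sqrt(125)) = 11, since 11^2 = 121 <= 125 < 144 = 12^2.
Iterate m_{i+1} = d_i*a_i - m_i, d_{i+1} = (125 - m_{i+1}^2)/d_i, a_{i+1} = floor((a_0 + m_{i+1})/d_{i+1}):
  m_1 = 1*11 - 0 = 11, d_1 = (125 - 11^2)/1 = 4/1 = 4, a_1 = floor((11 + 11)/4) = 5.
  m_2 = 4*5 - 11 = 9, d_2 = (125 - 9^2)/4 = 44/4 = 11, a_2 = floor((11 + 9)/11) = 1.
  m_3 = 11*1 - 9 = 2, d_3 = (125 - 2^2)/11 = 121/11 = 11, a_3 = floor((11 + 2)/11) = 1.
  m_4 = 11*1 - 2 = 9, d_4 = (125 - 9^2)/11 = 44/11 = 4, a_4 = floor((11 + 9)/4) = 5.
  m_5 = 4*5 - 9 = 11, d_5 = (125 - 11^2)/4 = 4/4 = 1, a_5 = floor((11 + 11)/1) = 22.
  m_6 = 1*22 - 11 = 11, d_6 = (125 - 11^2)/1 = 4/1 = 4: (m_6, d_6) = (m_1, d_1) = (11, 4), so from here the quotients repeat a_1, ..., a_5; the period length is 5.
So sqrt(125) = [11; (5, 1, 1, 5, 22)] with period length k = 5.
k is odd, so (p_{k-1}, q_{k-1}) only solves x^2 - 125y^2 = -1 and the fundamental solution of x^2 - 125y^2 = 1 is (p_{2k-1}, q_{2k-1}) = (p_9, q_9); compute convergents through index 9, running through the period twice.
Convergents (p_i = a_i*p_{i-1} + p_{i-2}, q_i = a_i*q_{i-1} + q_{i-2} with p_{-2}=0, p_{-1}=1, q_{-2}=1, q_{-1}=0):
  i=0: a_0=11, p_0 = 11*1 + 0 = 11, q_0 = 11*0 + 1 = 1.
  i=1: a_1=5, p_1 = 5*11 + 1 = 56, q_1 = 5*1 + 0 = 5.
  i=2: a_2=1, p_2 = 1*56 + 11 = 67, q_2 = 1*5 + 1 = 6.
  i=3: a_3=1, p_3 = 1*67 + 56 = 123, q_3 = 1*6 + 5 = 11.
  i=4: a_4=5, p_4 = 5*123 + 67 = 682, q_4 = 5*11 + 6 = 61.
  i=5: a_5=22, p_5 = 22*682 + 123 = 15127, q_5 = 22*61 + 11 = 1353.
  i=6: a_6=5, p_6 = 5*15127 + 682 = 76317, q_6 = 5*1353 + 61 = 6826.
  i=7: a_7=1, p_7 = 1*76317 + 15127 = 91444, q_7 = 1*6826 + 1353 = 8179.
  i=8: a_8=1, p_8 = 1*91444 + 76317 = 167761, q_8 = 1*8179 + 6826 = 15005.
  i=9: a_9=5, p_9 = 5*167761 + 91444 = 930249, q_9 = 5*15005 + 8179 = 83204.
Indeed p_4^2 - 125*q_4^2 = 465124 - 465125 = -1, not +1.
Check: 930249^2 - 125*83204^2 = 865363202001 - 865363202000 = 1, so (x, y) = (930249, 83204) solves the equation, and by the theorem it is the least positive solution.

(x, y) = (930249, 83204)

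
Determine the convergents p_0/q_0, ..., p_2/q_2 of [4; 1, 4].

Using the convergent recurrence p_i = a_i*p_{i-1} + p_{i-2}, q_i = a_i*q_{i-1} + q_{i-2} with p_{-2}=0, p_{-1}=1, q_{-2}=1, q_{-1}=0:
  i=0: a_0=4, p_0 = 4*1 + 0 = 4, q_0 = 4*0 + 1 = 1.
  i=1: a_1=1, p_1 = 1*4 + 1 = 5, q_1 = 1*1 + 0 = 1.
  i=2: a_2=4, p_2 = 4*5 + 4 = 24, q_2 = 4*1 + 1 = 5.

4/1, 5/1, 24/5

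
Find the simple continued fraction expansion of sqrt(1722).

Write x_i = (sqrt(1722) + m_i)/d_i with (m_0, d_0) = (0, 1). a_0 = floor(sqrt(1722)) = 41, since 41^2 = 1681 <= 1722 < 1764 = 42^2.
Iterate m_{i+1} = d_i*a_i - m_i, d_{i+1} = (1722 - m_{i+1}^2)/d_i, a_{i+1} = floor((a_0 + m_{i+1})/d_{i+1}):
  m_1 = 1*41 - 0 = 41, d_1 = (1722 - 41^2)/1 = 41/1 = 41, a_1 = floor((41 + 41)/41) = 2.
  m_2 = 41*2 - 41 = 41, d_2 = (1722 - 41^2)/41 = 41/41 = 1, a_2 = floor((41 + 41)/1) = 82.
  m_3 = 1*82 - 41 = 41, d_3 = (1722 - 41^2)/1 = 41/1 = 41: (m_3, d_3) = (m_1, d_1) = (41, 41), so from here the quotients repeat a_1, a_2; the period length is 2.
Hence the expansion of sqrt(1722) is a_0 = 41 followed by the repeating block 2, 82 (period 2).

[41; (2, 82)]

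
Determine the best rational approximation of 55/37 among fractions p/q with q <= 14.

Expand x = 55/37 as a continued fraction with the Euclidean algorithm:
  55 = 1*37 + 18, so a_0 = 1.
  37 = 2*18 + 1, so a_1 = 2.
  18 = 18*1 + 0, so a_2 = 18.
so x = [1; 2, 18].
Convergents (p_i = a_i*p_{i-1} + p_{i-2}, q_i = a_i*q_{i-1} + q_{i-2} with p_{-2}=0, p_{-1}=1, q_{-2}=1, q_{-1}=0), until the denominator exceeds 14:
  i=0: a_0=1, p_0 = 1*1 + 0 = 1, q_0 = 1*0 + 1 = 1.
  i=1: a_1=2, p_1 = 2*1 + 1 = 3, q_1 = 2*1 + 0 = 2.
  i=2: a_2=18, p_2 = 18*3 + 1 = 55, q_2 = 18*2 + 1 = 37.
q_2 = 37 > 14, so the last convergent with denominator <= 14 is p_1/q_1 = 3/2.
The closest fraction with denominator <= 14 is either p_1/q_1 or the intermediate fraction (k*p_1 + p_0)/(k*q_1 + q_0) with the largest k >= 1 whose denominator stays <= 14; these approach x as k grows, and every other convergent or intermediate fraction in range is farther away.
Largest k: floor((14 - q_0)/q_1) = floor((14 - 1)/2) = 6.
That gives (6*3 + 1)/(6*2 + 1) = 19/13.
Compare the errors: |x - 3/2| = |55*2 - 3*37|/(37*2) = 1/74, and |x - 19/13| = |55*13 - 19*37|/(37*13) = 12/481.
Cross-multiplying, 1*481 = 481 < 888 = 12*74, so 1/74 is smaller: the convergent 3/2 is closer to x than 19/13.

3/2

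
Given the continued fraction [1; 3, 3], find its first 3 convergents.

Using the convergent recurrence p_i = a_i*p_{i-1} + p_{i-2}, q_i = a_i*q_{i-1} + q_{i-2} with p_{-2}=0, p_{-1}=1, q_{-2}=1, q_{-1}=0:
  i=0: a_0=1, p_0 = 1*1 + 0 = 1, q_0 = 1*0 + 1 = 1.
  i=1: a_1=3, p_1 = 3*1 + 1 = 4, q_1 = 3*1 + 0 = 3.
  i=2: a_2=3, p_2 = 3*4 + 1 = 13, q_2 = 3*3 + 1 = 10.

1/1, 4/3, 13/10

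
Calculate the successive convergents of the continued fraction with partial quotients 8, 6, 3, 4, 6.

8/1, 49/6, 155/19, 669/82, 4169/511

Using the convergent recurrence p_i = a_i*p_{i-1} + p_{i-2}, q_i = a_i*q_{i-1} + q_{i-2} with p_{-2}=0, p_{-1}=1, q_{-2}=1, q_{-1}=0:
  i=0: a_0=8, p_0 = 8*1 + 0 = 8, q_0 = 8*0 + 1 = 1.
  i=1: a_1=6, p_1 = 6*8 + 1 = 49, q_1 = 6*1 + 0 = 6.
  i=2: a_2=3, p_2 = 3*49 + 8 = 155, q_2 = 3*6 + 1 = 19.
  i=3: a_3=4, p_3 = 4*155 + 49 = 669, q_3 = 4*19 + 6 = 82.
  i=4: a_4=6, p_4 = 6*669 + 155 = 4169, q_4 = 6*82 + 19 = 511.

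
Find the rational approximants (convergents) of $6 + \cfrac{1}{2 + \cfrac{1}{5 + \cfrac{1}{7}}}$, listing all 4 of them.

6/1, 13/2, 71/11, 510/79

Using the convergent recurrence p_i = a_i*p_{i-1} + p_{i-2}, q_i = a_i*q_{i-1} + q_{i-2} with p_{-2}=0, p_{-1}=1, q_{-2}=1, q_{-1}=0:
  i=0: a_0=6, p_0 = 6*1 + 0 = 6, q_0 = 6*0 + 1 = 1.
  i=1: a_1=2, p_1 = 2*6 + 1 = 13, q_1 = 2*1 + 0 = 2.
  i=2: a_2=5, p_2 = 5*13 + 6 = 71, q_2 = 5*2 + 1 = 11.
  i=3: a_3=7, p_3 = 7*71 + 13 = 510, q_3 = 7*11 + 2 = 79.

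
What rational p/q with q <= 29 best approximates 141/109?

22/17

Expand x = 141/109 as a continued fraction with the Euclidean algorithm:
  141 = 1*109 + 32, so a_0 = 1.
  109 = 3*32 + 13, so a_1 = 3.
  32 = 2*13 + 6, so a_2 = 2.
  13 = 2*6 + 1, so a_3 = 2.
  6 = 6*1 + 0, so a_4 = 6.
so x = [1; 3, 2, 2, 6].
Convergents (p_i = a_i*p_{i-1} + p_{i-2}, q_i = a_i*q_{i-1} + q_{i-2} with p_{-2}=0, p_{-1}=1, q_{-2}=1, q_{-1}=0), until the denominator exceeds 29:
  i=0: a_0=1, p_0 = 1*1 + 0 = 1, q_0 = 1*0 + 1 = 1.
  i=1: a_1=3, p_1 = 3*1 + 1 = 4, q_1 = 3*1 + 0 = 3.
  i=2: a_2=2, p_2 = 2*4 + 1 = 9, q_2 = 2*3 + 1 = 7.
  i=3: a_3=2, p_3 = 2*9 + 4 = 22, q_3 = 2*7 + 3 = 17.
  i=4: a_4=6, p_4 = 6*22 + 9 = 141, q_4 = 6*17 + 7 = 109.
q_4 = 109 > 29, so the last convergent with denominator <= 29 is p_3/q_3 = 22/17.
The closest fraction with denominator <= 29 is either p_3/q_3 or the intermediate fraction (k*p_3 + p_2)/(k*q_3 + q_2) with the largest k >= 1 whose denominator stays <= 29; these approach x as k grows, and every other convergent or intermediate fraction in range is farther away.
Largest k: floor((29 - q_2)/q_3) = floor((29 - 7)/17) = 1.
That gives (1*22 + 9)/(1*17 + 7) = 31/24.
Compare the errors: |x - 22/17| = |141*17 - 22*109|/(109*17) = 1/1853, and |x - 31/24| = |141*24 - 31*109|/(109*24) = 5/2616.
Cross-multiplying, 1*2616 = 2616 < 9265 = 5*1853, so 1/1853 is smaller: the convergent 22/17 is closer to x than 31/24.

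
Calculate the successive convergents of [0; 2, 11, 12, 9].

0/1, 1/2, 11/23, 133/278, 1208/2525

Using the convergent recurrence p_i = a_i*p_{i-1} + p_{i-2}, q_i = a_i*q_{i-1} + q_{i-2} with p_{-2}=0, p_{-1}=1, q_{-2}=1, q_{-1}=0:
  i=0: a_0=0, p_0 = 0*1 + 0 = 0, q_0 = 0*0 + 1 = 1.
  i=1: a_1=2, p_1 = 2*0 + 1 = 1, q_1 = 2*1 + 0 = 2.
  i=2: a_2=11, p_2 = 11*1 + 0 = 11, q_2 = 11*2 + 1 = 23.
  i=3: a_3=12, p_3 = 12*11 + 1 = 133, q_3 = 12*23 + 2 = 278.
  i=4: a_4=9, p_4 = 9*133 + 11 = 1208, q_4 = 9*278 + 23 = 2525.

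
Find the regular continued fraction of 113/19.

Run the Euclidean algorithm on 113 and 19; the successive quotients are the partial quotients a_0, a_1, ... (each step inverts the fractional part left over by the previous one):
  113 = 5*19 + 18, so a_0 = 5.
  19 = 1*18 + 1, so a_1 = 1.
  18 = 18*1 + 0, so a_2 = 18.
The remainder reaches 0 after 3 divisions, so the expansion has 3 partial quotients, read off in order.

[5; 1, 18]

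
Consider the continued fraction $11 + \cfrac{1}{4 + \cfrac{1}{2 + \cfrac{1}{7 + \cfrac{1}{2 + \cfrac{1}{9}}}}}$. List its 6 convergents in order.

11/1, 45/4, 101/9, 752/67, 1605/143, 15197/1354

Using the convergent recurrence p_i = a_i*p_{i-1} + p_{i-2}, q_i = a_i*q_{i-1} + q_{i-2} with p_{-2}=0, p_{-1}=1, q_{-2}=1, q_{-1}=0:
  i=0: a_0=11, p_0 = 11*1 + 0 = 11, q_0 = 11*0 + 1 = 1.
  i=1: a_1=4, p_1 = 4*11 + 1 = 45, q_1 = 4*1 + 0 = 4.
  i=2: a_2=2, p_2 = 2*45 + 11 = 101, q_2 = 2*4 + 1 = 9.
  i=3: a_3=7, p_3 = 7*101 + 45 = 752, q_3 = 7*9 + 4 = 67.
  i=4: a_4=2, p_4 = 2*752 + 101 = 1605, q_4 = 2*67 + 9 = 143.
  i=5: a_5=9, p_5 = 9*1605 + 752 = 15197, q_5 = 9*143 + 67 = 1354.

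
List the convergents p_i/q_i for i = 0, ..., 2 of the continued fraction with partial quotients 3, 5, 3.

3/1, 16/5, 51/16

Using the convergent recurrence p_i = a_i*p_{i-1} + p_{i-2}, q_i = a_i*q_{i-1} + q_{i-2} with p_{-2}=0, p_{-1}=1, q_{-2}=1, q_{-1}=0:
  i=0: a_0=3, p_0 = 3*1 + 0 = 3, q_0 = 3*0 + 1 = 1.
  i=1: a_1=5, p_1 = 5*3 + 1 = 16, q_1 = 5*1 + 0 = 5.
  i=2: a_2=3, p_2 = 3*16 + 3 = 51, q_2 = 3*5 + 1 = 16.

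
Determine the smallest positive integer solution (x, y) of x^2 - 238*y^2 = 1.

(x, y) = (11663, 756)

First expand sqrt(238) as a continued fraction. With x_i = (sqrt(238) + m_i)/d_i and (m_0, d_0) = (0, 1): a_0 = floor(sqrt(238)) = 15, since 15^2 = 225 <= 238 < 256 = 16^2.
Iterate m_{i+1} = d_i*a_i - m_i, d_{i+1} = (238 - m_{i+1}^2)/d_i, a_{i+1} = floor((a_0 + m_{i+1})/d_{i+1}):
  m_1 = 1*15 - 0 = 15, d_1 = (238 - 15^2)/1 = 13/1 = 13, a_1 = floor((15 + 15)/13) = 2.
  m_2 = 13*2 - 15 = 11, d_2 = (238 - 11^2)/13 = 117/13 = 9, a_2 = floor((15 + 11)/9) = 2.
  m_3 = 9*2 - 11 = 7, d_3 = (238 - 7^2)/9 = 189/9 = 21, a_3 = floor((15 + 7)/21) = 1.
  m_4 = 21*1 - 7 = 14, d_4 = (238 - 14^2)/21 = 42/21 = 2, a_4 = floor((15 + 14)/2) = 14.
  m_5 = 2*14 - 14 = 14, d_5 = (238 - 14^2)/2 = 42/2 = 21, a_5 = floor((15 + 14)/21) = 1.
  m_6 = 21*1 - 14 = 7, d_6 = (238 - 7^2)/21 = 189/21 = 9, a_6 = floor((15 + 7)/9) = 2.
  m_7 = 9*2 - 7 = 11, d_7 = (238 - 11^2)/9 = 117/9 = 13, a_7 = floor((15 + 11)/13) = 2.
  m_8 = 13*2 - 11 = 15, d_8 = (238 - 15^2)/13 = 13/13 = 1, a_8 = floor((15 + 15)/1) = 30.
  m_9 = 1*30 - 15 = 15, d_9 = (238 - 15^2)/1 = 13/1 = 13: (m_9, d_9) = (m_1, d_1) = (15, 13), so from here the quotients repeat a_1, ..., a_8; the period length is 8.
So sqrt(238) = [15; (2, 2, 1, 14, 1, 2, 2, 30)] with period length k = 8.
k is even, so the fundamental solution of x^2 - 238y^2 = 1 is (p_{k-1}, q_{k-1}) = (p_7, q_7); compute convergents through index 7.
Convergents (p_i = a_i*p_{i-1} + p_{i-2}, q_i = a_i*q_{i-1} + q_{i-2} with p_{-2}=0, p_{-1}=1, q_{-2}=1, q_{-1}=0):
  i=0: a_0=15, p_0 = 15*1 + 0 = 15, q_0 = 15*0 + 1 = 1.
  i=1: a_1=2, p_1 = 2*15 + 1 = 31, q_1 = 2*1 + 0 = 2.
  i=2: a_2=2, p_2 = 2*31 + 15 = 77, q_2 = 2*2 + 1 = 5.
  i=3: a_3=1, p_3 = 1*77 + 31 = 108, q_3 = 1*5 + 2 = 7.
  i=4: a_4=14, p_4 = 14*108 + 77 = 1589, q_4 = 14*7 + 5 = 103.
  i=5: a_5=1, p_5 = 1*1589 + 108 = 1697, q_5 = 1*103 + 7 = 110.
  i=6: a_6=2, p_6 = 2*1697 + 1589 = 4983, q_6 = 2*110 + 103 = 323.
  i=7: a_7=2, p_7 = 2*4983 + 1697 = 11663, q_7 = 2*323 + 110 = 756.
Check: 11663^2 - 238*756^2 = 136025569 - 136025568 = 1, so (x, y) = (11663, 756) solves the equation, and by the theorem it is the least positive solution.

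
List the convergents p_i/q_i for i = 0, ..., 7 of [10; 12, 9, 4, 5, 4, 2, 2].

10/1, 121/12, 1099/109, 4517/448, 23684/2349, 99253/9844, 222190/22037, 543633/53918

Using the convergent recurrence p_i = a_i*p_{i-1} + p_{i-2}, q_i = a_i*q_{i-1} + q_{i-2} with p_{-2}=0, p_{-1}=1, q_{-2}=1, q_{-1}=0:
  i=0: a_0=10, p_0 = 10*1 + 0 = 10, q_0 = 10*0 + 1 = 1.
  i=1: a_1=12, p_1 = 12*10 + 1 = 121, q_1 = 12*1 + 0 = 12.
  i=2: a_2=9, p_2 = 9*121 + 10 = 1099, q_2 = 9*12 + 1 = 109.
  i=3: a_3=4, p_3 = 4*1099 + 121 = 4517, q_3 = 4*109 + 12 = 448.
  i=4: a_4=5, p_4 = 5*4517 + 1099 = 23684, q_4 = 5*448 + 109 = 2349.
  i=5: a_5=4, p_5 = 4*23684 + 4517 = 99253, q_5 = 4*2349 + 448 = 9844.
  i=6: a_6=2, p_6 = 2*99253 + 23684 = 222190, q_6 = 2*9844 + 2349 = 22037.
  i=7: a_7=2, p_7 = 2*222190 + 99253 = 543633, q_7 = 2*22037 + 9844 = 53918.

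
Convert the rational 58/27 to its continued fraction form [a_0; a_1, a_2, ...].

[2; 6, 1, 3]

Run the Euclidean algorithm on 58 and 27; the successive quotients are the partial quotients a_0, a_1, ... (each step inverts the fractional part left over by the previous one):
  58 = 2*27 + 4, so a_0 = 2.
  27 = 6*4 + 3, so a_1 = 6.
  4 = 1*3 + 1, so a_2 = 1.
  3 = 3*1 + 0, so a_3 = 3.
The remainder reaches 0 after 4 divisions, so the expansion has 4 partial quotients, read off in order.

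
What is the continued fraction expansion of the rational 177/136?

Run the Euclidean algorithm on 177 and 136; the successive quotients are the partial quotients a_0, a_1, ... (each step inverts the fractional part left over by the previous one):
  177 = 1*136 + 41, so a_0 = 1.
  136 = 3*41 + 13, so a_1 = 3.
  41 = 3*13 + 2, so a_2 = 3.
  13 = 6*2 + 1, so a_3 = 6.
  2 = 2*1 + 0, so a_4 = 2.
The remainder reaches 0 after 5 divisions, so the expansion has 5 partial quotients, read off in order.

[1; 3, 3, 6, 2]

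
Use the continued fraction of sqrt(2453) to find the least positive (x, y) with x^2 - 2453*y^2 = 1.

(x, y) = (1783, 36)

First expand sqrt(2453) as a continued fraction. With x_i = (sqrt(2453) + m_i)/d_i and (m_0, d_0) = (0, 1): a_0 = floor(sqrt(2453)) = 49, since 49^2 = 2401 <= 2453 < 2500 = 50^2.
Iterate m_{i+1} = d_i*a_i - m_i, d_{i+1} = (2453 - m_{i+1}^2)/d_i, a_{i+1} = floor((a_0 + m_{i+1})/d_{i+1}):
  m_1 = 1*49 - 0 = 49, d_1 = (2453 - 49^2)/1 = 52/1 = 52, a_1 = floor((49 + 49)/52) = 1.
  m_2 = 52*1 - 49 = 3, d_2 = (2453 - 3^2)/52 = 2444/52 = 47, a_2 = floor((49 + 3)/47) = 1.
  m_3 = 47*1 - 3 = 44, d_3 = (2453 - 44^2)/47 = 517/47 = 11, a_3 = floor((49 + 44)/11) = 8.
  m_4 = 11*8 - 44 = 44, d_4 = (2453 - 44^2)/11 = 517/11 = 47, a_4 = floor((49 + 44)/47) = 1.
  m_5 = 47*1 - 44 = 3, d_5 = (2453 - 3^2)/47 = 2444/47 = 52, a_5 = floor((49 + 3)/52) = 1.
  m_6 = 52*1 - 3 = 49, d_6 = (2453 - 49^2)/52 = 52/52 = 1, a_6 = floor((49 + 49)/1) = 98.
  m_7 = 1*98 - 49 = 49, d_7 = (2453 - 49^2)/1 = 52/1 = 52: (m_7, d_7) = (m_1, d_1) = (49, 52), so from here the quotients repeat a_1, ..., a_6; the period length is 6.
So sqrt(2453) = [49; (1, 1, 8, 1, 1, 98)] with period length k = 6.
k is even, so the fundamental solution of x^2 - 2453y^2 = 1 is (p_{k-1}, q_{k-1}) = (p_5, q_5); compute convergents through index 5.
Convergents (p_i = a_i*p_{i-1} + p_{i-2}, q_i = a_i*q_{i-1} + q_{i-2} with p_{-2}=0, p_{-1}=1, q_{-2}=1, q_{-1}=0):
  i=0: a_0=49, p_0 = 49*1 + 0 = 49, q_0 = 49*0 + 1 = 1.
  i=1: a_1=1, p_1 = 1*49 + 1 = 50, q_1 = 1*1 + 0 = 1.
  i=2: a_2=1, p_2 = 1*50 + 49 = 99, q_2 = 1*1 + 1 = 2.
  i=3: a_3=8, p_3 = 8*99 + 50 = 842, q_3 = 8*2 + 1 = 17.
  i=4: a_4=1, p_4 = 1*842 + 99 = 941, q_4 = 1*17 + 2 = 19.
  i=5: a_5=1, p_5 = 1*941 + 842 = 1783, q_5 = 1*19 + 17 = 36.
Check: 1783^2 - 2453*36^2 = 3179089 - 3179088 = 1, so (x, y) = (1783, 36) solves the equation, and by the theorem it is the least positive solution.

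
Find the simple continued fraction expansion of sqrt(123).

Write x_i = (sqrt(123) + m_i)/d_i with (m_0, d_0) = (0, 1). a_0 = floor(sqrt(123)) = 11, since 11^2 = 121 <= 123 < 144 = 12^2.
Iterate m_{i+1} = d_i*a_i - m_i, d_{i+1} = (123 - m_{i+1}^2)/d_i, a_{i+1} = floor((a_0 + m_{i+1})/d_{i+1}):
  m_1 = 1*11 - 0 = 11, d_1 = (123 - 11^2)/1 = 2/1 = 2, a_1 = floor((11 + 11)/2) = 11.
  m_2 = 2*11 - 11 = 11, d_2 = (123 - 11^2)/2 = 2/2 = 1, a_2 = floor((11 + 11)/1) = 22.
  m_3 = 1*22 - 11 = 11, d_3 = (123 - 11^2)/1 = 2/1 = 2: (m_3, d_3) = (m_1, d_1) = (11, 2), so from here the quotients repeat a_1, a_2; the period length is 2.
Hence the expansion of sqrt(123) is a_0 = 11 followed by the repeating block 11, 22 (period 2).

[11; (11, 22)]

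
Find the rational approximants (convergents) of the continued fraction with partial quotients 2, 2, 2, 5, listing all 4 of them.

2/1, 5/2, 12/5, 65/27

Using the convergent recurrence p_i = a_i*p_{i-1} + p_{i-2}, q_i = a_i*q_{i-1} + q_{i-2} with p_{-2}=0, p_{-1}=1, q_{-2}=1, q_{-1}=0:
  i=0: a_0=2, p_0 = 2*1 + 0 = 2, q_0 = 2*0 + 1 = 1.
  i=1: a_1=2, p_1 = 2*2 + 1 = 5, q_1 = 2*1 + 0 = 2.
  i=2: a_2=2, p_2 = 2*5 + 2 = 12, q_2 = 2*2 + 1 = 5.
  i=3: a_3=5, p_3 = 5*12 + 5 = 65, q_3 = 5*5 + 2 = 27.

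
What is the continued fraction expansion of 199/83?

Run the Euclidean algorithm on 199 and 83; the successive quotients are the partial quotients a_0, a_1, ... (each step inverts the fractional part left over by the previous one):
  199 = 2*83 + 33, so a_0 = 2.
  83 = 2*33 + 17, so a_1 = 2.
  33 = 1*17 + 16, so a_2 = 1.
  17 = 1*16 + 1, so a_3 = 1.
  16 = 16*1 + 0, so a_4 = 16.
The remainder reaches 0 after 5 divisions, so the expansion has 5 partial quotients, read off in order.

[2; 2, 1, 1, 16]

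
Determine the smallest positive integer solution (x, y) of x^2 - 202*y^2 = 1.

(x, y) = (19731763, 1388322)

First expand sqrt(202) as a continued fraction. With x_i = (sqrt(202) + m_i)/d_i and (m_0, d_0) = (0, 1): a_0 = floor(sqrt(202)) = 14, since 14^2 = 196 <= 202 < 225 = 15^2.
Iterate m_{i+1} = d_i*a_i - m_i, d_{i+1} = (202 - m_{i+1}^2)/d_i, a_{i+1} = floor((a_0 + m_{i+1})/d_{i+1}):
  m_1 = 1*14 - 0 = 14, d_1 = (202 - 14^2)/1 = 6/1 = 6, a_1 = floor((14 + 14)/6) = 4.
  m_2 = 6*4 - 14 = 10, d_2 = (202 - 10^2)/6 = 102/6 = 17, a_2 = floor((14 + 10)/17) = 1.
  m_3 = 17*1 - 10 = 7, d_3 = (202 - 7^2)/17 = 153/17 = 9, a_3 = floor((14 + 7)/9) = 2.
  m_4 = 9*2 - 7 = 11, d_4 = (202 - 11^2)/9 = 81/9 = 9, a_4 = floor((14 + 11)/9) = 2.
  m_5 = 9*2 - 11 = 7, d_5 = (202 - 7^2)/9 = 153/9 = 17, a_5 = floor((14 + 7)/17) = 1.
  m_6 = 17*1 - 7 = 10, d_6 = (202 - 10^2)/17 = 102/17 = 6, a_6 = floor((14 + 10)/6) = 4.
  m_7 = 6*4 - 10 = 14, d_7 = (202 - 14^2)/6 = 6/6 = 1, a_7 = floor((14 + 14)/1) = 28.
  m_8 = 1*28 - 14 = 14, d_8 = (202 - 14^2)/1 = 6/1 = 6: (m_8, d_8) = (m_1, d_1) = (14, 6), so from here the quotients repeat a_1, ..., a_7; the period length is 7.
So sqrt(202) = [14; (4, 1, 2, 2, 1, 4, 28)] with period length k = 7.
k is odd, so (p_{k-1}, q_{k-1}) only solves x^2 - 202y^2 = -1 and the fundamental solution of x^2 - 202y^2 = 1 is (p_{2k-1}, q_{2k-1}) = (p_13, q_13); compute convergents through index 13, running through the period twice.
Convergents (p_i = a_i*p_{i-1} + p_{i-2}, q_i = a_i*q_{i-1} + q_{i-2} with p_{-2}=0, p_{-1}=1, q_{-2}=1, q_{-1}=0):
  i=0: a_0=14, p_0 = 14*1 + 0 = 14, q_0 = 14*0 + 1 = 1.
  i=1: a_1=4, p_1 = 4*14 + 1 = 57, q_1 = 4*1 + 0 = 4.
  i=2: a_2=1, p_2 = 1*57 + 14 = 71, q_2 = 1*4 + 1 = 5.
  i=3: a_3=2, p_3 = 2*71 + 57 = 199, q_3 = 2*5 + 4 = 14.
  i=4: a_4=2, p_4 = 2*199 + 71 = 469, q_4 = 2*14 + 5 = 33.
  i=5: a_5=1, p_5 = 1*469 + 199 = 668, q_5 = 1*33 + 14 = 47.
  i=6: a_6=4, p_6 = 4*668 + 469 = 3141, q_6 = 4*47 + 33 = 221.
  i=7: a_7=28, p_7 = 28*3141 + 668 = 88616, q_7 = 28*221 + 47 = 6235.
  i=8: a_8=4, p_8 = 4*88616 + 3141 = 357605, q_8 = 4*6235 + 221 = 25161.
  i=9: a_9=1, p_9 = 1*357605 + 88616 = 446221, q_9 = 1*25161 + 6235 = 31396.
  i=10: a_10=2, p_10 = 2*446221 + 357605 = 1250047, q_10 = 2*31396 + 25161 = 87953.
  i=11: a_11=2, p_11 = 2*1250047 + 446221 = 2946315, q_11 = 2*87953 + 31396 = 207302.
  i=12: a_12=1, p_12 = 1*2946315 + 1250047 = 4196362, q_12 = 1*207302 + 87953 = 295255.
  i=13: a_13=4, p_13 = 4*4196362 + 2946315 = 19731763, q_13 = 4*295255 + 207302 = 1388322.
Indeed p_6^2 - 202*q_6^2 = 9865881 - 9865882 = -1, not +1.
Check: 19731763^2 - 202*1388322^2 = 389342471088169 - 389342471088168 = 1, so (x, y) = (19731763, 1388322) solves the equation, and by the theorem it is the least positive solution.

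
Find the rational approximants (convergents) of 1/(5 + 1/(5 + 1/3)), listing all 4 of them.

Using the convergent recurrence p_i = a_i*p_{i-1} + p_{i-2}, q_i = a_i*q_{i-1} + q_{i-2} with p_{-2}=0, p_{-1}=1, q_{-2}=1, q_{-1}=0:
  i=0: a_0=0, p_0 = 0*1 + 0 = 0, q_0 = 0*0 + 1 = 1.
  i=1: a_1=5, p_1 = 5*0 + 1 = 1, q_1 = 5*1 + 0 = 5.
  i=2: a_2=5, p_2 = 5*1 + 0 = 5, q_2 = 5*5 + 1 = 26.
  i=3: a_3=3, p_3 = 3*5 + 1 = 16, q_3 = 3*26 + 5 = 83.

0/1, 1/5, 5/26, 16/83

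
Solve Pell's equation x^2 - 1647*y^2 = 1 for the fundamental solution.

(x, y) = (487, 12)

First expand sqrt(1647) as a continued fraction. With x_i = (sqrt(1647) + m_i)/d_i and (m_0, d_0) = (0, 1): a_0 = floor(sqrt(1647)) = 40, since 40^2 = 1600 <= 1647 < 1681 = 41^2.
Iterate m_{i+1} = d_i*a_i - m_i, d_{i+1} = (1647 - m_{i+1}^2)/d_i, a_{i+1} = floor((a_0 + m_{i+1})/d_{i+1}):
  m_1 = 1*40 - 0 = 40, d_1 = (1647 - 40^2)/1 = 47/1 = 47, a_1 = floor((40 + 40)/47) = 1.
  m_2 = 47*1 - 40 = 7, d_2 = (1647 - 7^2)/47 = 1598/47 = 34, a_2 = floor((40 + 7)/34) = 1.
  m_3 = 34*1 - 7 = 27, d_3 = (1647 - 27^2)/34 = 918/34 = 27, a_3 = floor((40 + 27)/27) = 2.
  m_4 = 27*2 - 27 = 27, d_4 = (1647 - 27^2)/27 = 918/27 = 34, a_4 = floor((40 + 27)/34) = 1.
  m_5 = 34*1 - 27 = 7, d_5 = (1647 - 7^2)/34 = 1598/34 = 47, a_5 = floor((40 + 7)/47) = 1.
  m_6 = 47*1 - 7 = 40, d_6 = (1647 - 40^2)/47 = 47/47 = 1, a_6 = floor((40 + 40)/1) = 80.
  m_7 = 1*80 - 40 = 40, d_7 = (1647 - 40^2)/1 = 47/1 = 47: (m_7, d_7) = (m_1, d_1) = (40, 47), so from here the quotients repeat a_1, ..., a_6; the period length is 6.
So sqrt(1647) = [40; (1, 1, 2, 1, 1, 80)] with period length k = 6.
k is even, so the fundamental solution of x^2 - 1647y^2 = 1 is (p_{k-1}, q_{k-1}) = (p_5, q_5); compute convergents through index 5.
Convergents (p_i = a_i*p_{i-1} + p_{i-2}, q_i = a_i*q_{i-1} + q_{i-2} with p_{-2}=0, p_{-1}=1, q_{-2}=1, q_{-1}=0):
  i=0: a_0=40, p_0 = 40*1 + 0 = 40, q_0 = 40*0 + 1 = 1.
  i=1: a_1=1, p_1 = 1*40 + 1 = 41, q_1 = 1*1 + 0 = 1.
  i=2: a_2=1, p_2 = 1*41 + 40 = 81, q_2 = 1*1 + 1 = 2.
  i=3: a_3=2, p_3 = 2*81 + 41 = 203, q_3 = 2*2 + 1 = 5.
  i=4: a_4=1, p_4 = 1*203 + 81 = 284, q_4 = 1*5 + 2 = 7.
  i=5: a_5=1, p_5 = 1*284 + 203 = 487, q_5 = 1*7 + 5 = 12.
Check: 487^2 - 1647*12^2 = 237169 - 237168 = 1, so (x, y) = (487, 12) solves the equation, and by the theorem it is the least positive solution.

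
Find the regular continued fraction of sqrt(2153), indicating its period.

[46; (2, 2, 92)]

Write x_i = (sqrt(2153) + m_i)/d_i with (m_0, d_0) = (0, 1). a_0 = floor(sqrt(2153)) = 46, since 46^2 = 2116 <= 2153 < 2209 = 47^2.
Iterate m_{i+1} = d_i*a_i - m_i, d_{i+1} = (2153 - m_{i+1}^2)/d_i, a_{i+1} = floor((a_0 + m_{i+1})/d_{i+1}):
  m_1 = 1*46 - 0 = 46, d_1 = (2153 - 46^2)/1 = 37/1 = 37, a_1 = floor((46 + 46)/37) = 2.
  m_2 = 37*2 - 46 = 28, d_2 = (2153 - 28^2)/37 = 1369/37 = 37, a_2 = floor((46 + 28)/37) = 2.
  m_3 = 37*2 - 28 = 46, d_3 = (2153 - 46^2)/37 = 37/37 = 1, a_3 = floor((46 + 46)/1) = 92.
  m_4 = 1*92 - 46 = 46, d_4 = (2153 - 46^2)/1 = 37/1 = 37: (m_4, d_4) = (m_1, d_1) = (46, 37), so from here the quotients repeat a_1, ..., a_3; the period length is 3.
Hence the expansion of sqrt(2153) is a_0 = 46 followed by the repeating block 2, 2, 92 (period 3).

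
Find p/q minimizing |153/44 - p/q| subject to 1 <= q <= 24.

80/23

Expand x = 153/44 as a continued fraction with the Euclidean algorithm:
  153 = 3*44 + 21, so a_0 = 3.
  44 = 2*21 + 2, so a_1 = 2.
  21 = 10*2 + 1, so a_2 = 10.
  2 = 2*1 + 0, so a_3 = 2.
so x = [3; 2, 10, 2].
Convergents (p_i = a_i*p_{i-1} + p_{i-2}, q_i = a_i*q_{i-1} + q_{i-2} with p_{-2}=0, p_{-1}=1, q_{-2}=1, q_{-1}=0), until the denominator exceeds 24:
  i=0: a_0=3, p_0 = 3*1 + 0 = 3, q_0 = 3*0 + 1 = 1.
  i=1: a_1=2, p_1 = 2*3 + 1 = 7, q_1 = 2*1 + 0 = 2.
  i=2: a_2=10, p_2 = 10*7 + 3 = 73, q_2 = 10*2 + 1 = 21.
  i=3: a_3=2, p_3 = 2*73 + 7 = 153, q_3 = 2*21 + 2 = 44.
q_3 = 44 > 24, so the last convergent with denominator <= 24 is p_2/q_2 = 73/21.
The closest fraction with denominator <= 24 is either p_2/q_2 or the intermediate fraction (k*p_2 + p_1)/(k*q_2 + q_1) with the largest k >= 1 whose denominator stays <= 24; these approach x as k grows, and every other convergent or intermediate fraction in range is farther away.
Largest k: floor((24 - q_1)/q_2) = floor((24 - 2)/21) = 1.
That gives (1*73 + 7)/(1*21 + 2) = 80/23.
Compare the errors: |x - 73/21| = |153*21 - 73*44|/(44*21) = 1/924, and |x - 80/23| = |153*23 - 80*44|/(44*23) = 1/1012.
Cross-multiplying, 1*924 = 924 < 1012 = 1*1012, so 1/1012 is smaller: the intermediate fraction 80/23 is closer to x than 73/21.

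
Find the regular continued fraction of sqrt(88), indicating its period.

[9; (2, 1, 1, 1, 2, 18)]

Write x_i = (sqrt(88) + m_i)/d_i with (m_0, d_0) = (0, 1). a_0 = floor(sqrt(88)) = 9, since 9^2 = 81 <= 88 < 100 = 10^2.
Iterate m_{i+1} = d_i*a_i - m_i, d_{i+1} = (88 - m_{i+1}^2)/d_i, a_{i+1} = floor((a_0 + m_{i+1})/d_{i+1}):
  m_1 = 1*9 - 0 = 9, d_1 = (88 - 9^2)/1 = 7/1 = 7, a_1 = floor((9 + 9)/7) = 2.
  m_2 = 7*2 - 9 = 5, d_2 = (88 - 5^2)/7 = 63/7 = 9, a_2 = floor((9 + 5)/9) = 1.
  m_3 = 9*1 - 5 = 4, d_3 = (88 - 4^2)/9 = 72/9 = 8, a_3 = floor((9 + 4)/8) = 1.
  m_4 = 8*1 - 4 = 4, d_4 = (88 - 4^2)/8 = 72/8 = 9, a_4 = floor((9 + 4)/9) = 1.
  m_5 = 9*1 - 4 = 5, d_5 = (88 - 5^2)/9 = 63/9 = 7, a_5 = floor((9 + 5)/7) = 2.
  m_6 = 7*2 - 5 = 9, d_6 = (88 - 9^2)/7 = 7/7 = 1, a_6 = floor((9 + 9)/1) = 18.
  m_7 = 1*18 - 9 = 9, d_7 = (88 - 9^2)/1 = 7/1 = 7: (m_7, d_7) = (m_1, d_1) = (9, 7), so from here the quotients repeat a_1, ..., a_6; the period length is 6.
Hence the expansion of sqrt(88) is a_0 = 9 followed by the repeating block 2, 1, 1, 1, 2, 18 (period 6).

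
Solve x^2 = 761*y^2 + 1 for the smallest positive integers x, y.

First expand sqrt(761) as a continued fraction. With x_i = (sqrt(761) + m_i)/d_i and (m_0, d_0) = (0, 1): a_0 = floor(sqrt(761)) = 27, since 27^2 = 729 <= 761 < 784 = 28^2.
Iterate m_{i+1} = d_i*a_i - m_i, d_{i+1} = (761 - m_{i+1}^2)/d_i, a_{i+1} = floor((a_0 + m_{i+1})/d_{i+1}):
  m_1 = 1*27 - 0 = 27, d_1 = (761 - 27^2)/1 = 32/1 = 32, a_1 = floor((27 + 27)/32) = 1.
  m_2 = 32*1 - 27 = 5, d_2 = (761 - 5^2)/32 = 736/32 = 23, a_2 = floor((27 + 5)/23) = 1.
  m_3 = 23*1 - 5 = 18, d_3 = (761 - 18^2)/23 = 437/23 = 19, a_3 = floor((27 + 18)/19) = 2.
  m_4 = 19*2 - 18 = 20, d_4 = (761 - 20^2)/19 = 361/19 = 19, a_4 = floor((27 + 20)/19) = 2.
  m_5 = 19*2 - 20 = 18, d_5 = (761 - 18^2)/19 = 437/19 = 23, a_5 = floor((27 + 18)/23) = 1.
  m_6 = 23*1 - 18 = 5, d_6 = (761 - 5^2)/23 = 736/23 = 32, a_6 = floor((27 + 5)/32) = 1.
  m_7 = 32*1 - 5 = 27, d_7 = (761 - 27^2)/32 = 32/32 = 1, a_7 = floor((27 + 27)/1) = 54.
  m_8 = 1*54 - 27 = 27, d_8 = (761 - 27^2)/1 = 32/1 = 32: (m_8, d_8) = (m_1, d_1) = (27, 32), so from here the quotients repeat a_1, ..., a_7; the period length is 7.
So sqrt(761) = [27; (1, 1, 2, 2, 1, 1, 54)] with period length k = 7.
k is odd, so (p_{k-1}, q_{k-1}) only solves x^2 - 761y^2 = -1 and the fundamental solution of x^2 - 761y^2 = 1 is (p_{2k-1}, q_{2k-1}) = (p_13, q_13); compute convergents through index 13, running through the period twice.
Convergents (p_i = a_i*p_{i-1} + p_{i-2}, q_i = a_i*q_{i-1} + q_{i-2} with p_{-2}=0, p_{-1}=1, q_{-2}=1, q_{-1}=0):
  i=0: a_0=27, p_0 = 27*1 + 0 = 27, q_0 = 27*0 + 1 = 1.
  i=1: a_1=1, p_1 = 1*27 + 1 = 28, q_1 = 1*1 + 0 = 1.
  i=2: a_2=1, p_2 = 1*28 + 27 = 55, q_2 = 1*1 + 1 = 2.
  i=3: a_3=2, p_3 = 2*55 + 28 = 138, q_3 = 2*2 + 1 = 5.
  i=4: a_4=2, p_4 = 2*138 + 55 = 331, q_4 = 2*5 + 2 = 12.
  i=5: a_5=1, p_5 = 1*331 + 138 = 469, q_5 = 1*12 + 5 = 17.
  i=6: a_6=1, p_6 = 1*469 + 331 = 800, q_6 = 1*17 + 12 = 29.
  i=7: a_7=54, p_7 = 54*800 + 469 = 43669, q_7 = 54*29 + 17 = 1583.
  i=8: a_8=1, p_8 = 1*43669 + 800 = 44469, q_8 = 1*1583 + 29 = 1612.
  i=9: a_9=1, p_9 = 1*44469 + 43669 = 88138, q_9 = 1*1612 + 1583 = 3195.
  i=10: a_10=2, p_10 = 2*88138 + 44469 = 220745, q_10 = 2*3195 + 1612 = 8002.
  i=11: a_11=2, p_11 = 2*220745 + 88138 = 529628, q_11 = 2*8002 + 3195 = 19199.
  i=12: a_12=1, p_12 = 1*529628 + 220745 = 750373, q_12 = 1*19199 + 8002 = 27201.
  i=13: a_13=1, p_13 = 1*750373 + 529628 = 1280001, q_13 = 1*27201 + 19199 = 46400.
Indeed p_6^2 - 761*q_6^2 = 640000 - 640001 = -1, not +1.
Check: 1280001^2 - 761*46400^2 = 1638402560001 - 1638402560000 = 1, so (x, y) = (1280001, 46400) solves the equation, and by the theorem it is the least positive solution.

(x, y) = (1280001, 46400)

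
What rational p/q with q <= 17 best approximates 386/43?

9/1

Expand x = 386/43 as a continued fraction with the Euclidean algorithm:
  386 = 8*43 + 42, so a_0 = 8.
  43 = 1*42 + 1, so a_1 = 1.
  42 = 42*1 + 0, so a_2 = 42.
so x = [8; 1, 42].
Convergents (p_i = a_i*p_{i-1} + p_{i-2}, q_i = a_i*q_{i-1} + q_{i-2} with p_{-2}=0, p_{-1}=1, q_{-2}=1, q_{-1}=0), until the denominator exceeds 17:
  i=0: a_0=8, p_0 = 8*1 + 0 = 8, q_0 = 8*0 + 1 = 1.
  i=1: a_1=1, p_1 = 1*8 + 1 = 9, q_1 = 1*1 + 0 = 1.
  i=2: a_2=42, p_2 = 42*9 + 8 = 386, q_2 = 42*1 + 1 = 43.
q_2 = 43 > 17, so the last convergent with denominator <= 17 is p_1/q_1 = 9/1.
The closest fraction with denominator <= 17 is either p_1/q_1 or the intermediate fraction (k*p_1 + p_0)/(k*q_1 + q_0) with the largest k >= 1 whose denominator stays <= 17; these approach x as k grows, and every other convergent or intermediate fraction in range is farther away.
Largest k: floor((17 - q_0)/q_1) = floor((17 - 1)/1) = 16.
That gives (16*9 + 8)/(16*1 + 1) = 152/17.
Compare the errors: |x - 9/1| = |386*1 - 9*43|/(43*1) = 1/43, and |x - 152/17| = |386*17 - 152*43|/(43*17) = 26/731.
Cross-multiplying, 1*731 = 731 < 1118 = 26*43, so 1/43 is smaller: the convergent 9/1 is closer to x than 152/17.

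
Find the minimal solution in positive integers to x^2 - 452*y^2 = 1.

(x, y) = (1204353, 56648)

First expand sqrt(452) as a continued fraction. With x_i = (sqrt(452) + m_i)/d_i and (m_0, d_0) = (0, 1): a_0 = floor(sqrt(452)) = 21, since 21^2 = 441 <= 452 < 484 = 22^2.
Iterate m_{i+1} = d_i*a_i - m_i, d_{i+1} = (452 - m_{i+1}^2)/d_i, a_{i+1} = floor((a_0 + m_{i+1})/d_{i+1}):
  m_1 = 1*21 - 0 = 21, d_1 = (452 - 21^2)/1 = 11/1 = 11, a_1 = floor((21 + 21)/11) = 3.
  m_2 = 11*3 - 21 = 12, d_2 = (452 - 12^2)/11 = 308/11 = 28, a_2 = floor((21 + 12)/28) = 1.
  m_3 = 28*1 - 12 = 16, d_3 = (452 - 16^2)/28 = 196/28 = 7, a_3 = floor((21 + 16)/7) = 5.
  m_4 = 7*5 - 16 = 19, d_4 = (452 - 19^2)/7 = 91/7 = 13, a_4 = floor((21 + 19)/13) = 3.
  m_5 = 13*3 - 19 = 20, d_5 = (452 - 20^2)/13 = 52/13 = 4, a_5 = floor((21 + 20)/4) = 10.
  m_6 = 4*10 - 20 = 20, d_6 = (452 - 20^2)/4 = 52/4 = 13, a_6 = floor((21 + 20)/13) = 3.
  m_7 = 13*3 - 20 = 19, d_7 = (452 - 19^2)/13 = 91/13 = 7, a_7 = floor((21 + 19)/7) = 5.
  m_8 = 7*5 - 19 = 16, d_8 = (452 - 16^2)/7 = 196/7 = 28, a_8 = floor((21 + 16)/28) = 1.
  m_9 = 28*1 - 16 = 12, d_9 = (452 - 12^2)/28 = 308/28 = 11, a_9 = floor((21 + 12)/11) = 3.
  m_10 = 11*3 - 12 = 21, d_10 = (452 - 21^2)/11 = 11/11 = 1, a_10 = floor((21 + 21)/1) = 42.
  m_11 = 1*42 - 21 = 21, d_11 = (452 - 21^2)/1 = 11/1 = 11: (m_11, d_11) = (m_1, d_1) = (21, 11), so from here the quotients repeat a_1, ..., a_10; the period length is 10.
So sqrt(452) = [21; (3, 1, 5, 3, 10, 3, 5, 1, 3, 42)] with period length k = 10.
k is even, so the fundamental solution of x^2 - 452y^2 = 1 is (p_{k-1}, q_{k-1}) = (p_9, q_9); compute convergents through index 9.
Convergents (p_i = a_i*p_{i-1} + p_{i-2}, q_i = a_i*q_{i-1} + q_{i-2} with p_{-2}=0, p_{-1}=1, q_{-2}=1, q_{-1}=0):
  i=0: a_0=21, p_0 = 21*1 + 0 = 21, q_0 = 21*0 + 1 = 1.
  i=1: a_1=3, p_1 = 3*21 + 1 = 64, q_1 = 3*1 + 0 = 3.
  i=2: a_2=1, p_2 = 1*64 + 21 = 85, q_2 = 1*3 + 1 = 4.
  i=3: a_3=5, p_3 = 5*85 + 64 = 489, q_3 = 5*4 + 3 = 23.
  i=4: a_4=3, p_4 = 3*489 + 85 = 1552, q_4 = 3*23 + 4 = 73.
  i=5: a_5=10, p_5 = 10*1552 + 489 = 16009, q_5 = 10*73 + 23 = 753.
  i=6: a_6=3, p_6 = 3*16009 + 1552 = 49579, q_6 = 3*753 + 73 = 2332.
  i=7: a_7=5, p_7 = 5*49579 + 16009 = 263904, q_7 = 5*2332 + 753 = 12413.
  i=8: a_8=1, p_8 = 1*263904 + 49579 = 313483, q_8 = 1*12413 + 2332 = 14745.
  i=9: a_9=3, p_9 = 3*313483 + 263904 = 1204353, q_9 = 3*14745 + 12413 = 56648.
Check: 1204353^2 - 452*56648^2 = 1450466148609 - 1450466148608 = 1, so (x, y) = (1204353, 56648) solves the equation, and by the theorem it is the least positive solution.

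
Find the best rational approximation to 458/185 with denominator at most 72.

Expand x = 458/185 as a continued fraction with the Euclidean algorithm:
  458 = 2*185 + 88, so a_0 = 2.
  185 = 2*88 + 9, so a_1 = 2.
  88 = 9*9 + 7, so a_2 = 9.
  9 = 1*7 + 2, so a_3 = 1.
  7 = 3*2 + 1, so a_4 = 3.
  2 = 2*1 + 0, so a_5 = 2.
so x = [2; 2, 9, 1, 3, 2].
Convergents (p_i = a_i*p_{i-1} + p_{i-2}, q_i = a_i*q_{i-1} + q_{i-2} with p_{-2}=0, p_{-1}=1, q_{-2}=1, q_{-1}=0), until the denominator exceeds 72:
  i=0: a_0=2, p_0 = 2*1 + 0 = 2, q_0 = 2*0 + 1 = 1.
  i=1: a_1=2, p_1 = 2*2 + 1 = 5, q_1 = 2*1 + 0 = 2.
  i=2: a_2=9, p_2 = 9*5 + 2 = 47, q_2 = 9*2 + 1 = 19.
  i=3: a_3=1, p_3 = 1*47 + 5 = 52, q_3 = 1*19 + 2 = 21.
  i=4: a_4=3, p_4 = 3*52 + 47 = 203, q_4 = 3*21 + 19 = 82.
q_4 = 82 > 72, so the last convergent with denominator <= 72 is p_3/q_3 = 52/21.
The closest fraction with denominator <= 72 is either p_3/q_3 or the intermediate fraction (k*p_3 + p_2)/(k*q_3 + q_2) with the largest k >= 1 whose denominator stays <= 72; these approach x as k grows, and every other convergent or intermediate fraction in range is farther away.
Largest k: floor((72 - q_2)/q_3) = floor((72 - 19)/21) = 2.
That gives (2*52 + 47)/(2*21 + 19) = 151/61.
Compare the errors: |x - 52/21| = |458*21 - 52*185|/(185*21) = 2/3885, and |x - 151/61| = |458*61 - 151*185|/(185*61) = 3/11285.
Cross-multiplying, 3*3885 = 11655 < 22570 = 2*11285, so 3/11285 is smaller: the intermediate fraction 151/61 is closer to x than 52/21.

151/61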